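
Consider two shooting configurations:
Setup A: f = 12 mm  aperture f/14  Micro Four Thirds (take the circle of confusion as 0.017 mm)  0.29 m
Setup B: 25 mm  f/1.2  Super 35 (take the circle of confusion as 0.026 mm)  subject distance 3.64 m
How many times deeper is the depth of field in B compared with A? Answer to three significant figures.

4.02

Setup A: H = 12²/(14×0.017) + 12 ≈ 617.0 mm; DoF = Df − Dn = 536.51 − 198.70 ≈ 337.81 mm.
Setup B: H = 25²/(1.2×0.026) + 25 ≈ 20057.1 mm; DoF = Df − Dn = 4441.5 − 3083.5 ≈ 1358.0 mm.
Ratio = 1358.0 / 337.81 ≈ 4.02.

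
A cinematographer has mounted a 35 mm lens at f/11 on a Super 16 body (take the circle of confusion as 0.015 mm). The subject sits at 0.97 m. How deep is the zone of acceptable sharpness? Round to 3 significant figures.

248 mm

Hyperfocal distance H = f²/(N·c) + f = 35²/(11 × 0.015) + 35 = 1225/0.165 + 35 ≈ 7459.2 mm ≈ 7.459 m.
Near limit Dn = s·(H − f)/(H + s − 2f) = 970 × (7459.2 − 35) / (7459.2 + 970 − 2 × 35) = 970 × 7424.2 / 8359.2 ≈ 861.50 mm.
Far limit Df = s·(H − f)/(H − s) = 970 × (7459.2 − 35) / (7459.2 − 970) = 970 × 7424.2 / 6489.2 ≈ 1109.76 mm.
Depth of field = Df − Dn = 1109.76 − 861.50 ≈ 248.26 mm.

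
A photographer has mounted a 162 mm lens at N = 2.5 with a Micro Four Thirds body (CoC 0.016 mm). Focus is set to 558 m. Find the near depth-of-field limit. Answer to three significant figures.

Hyperfocal distance H = f²/(N·c) + f = 162²/(2.5 × 0.016) + 162 = 26244/0.04 + 162 ≈ 656262.0 mm ≈ 656.3 m.
Near limit Dn = s·(H − f)/(H + s − 2f) = 558000 × (656262.0 − 162) / (656262.0 + 558000 − 2 × 162) = 558000 × 656100.0 / 1213938.0 ≈ 301584 mm ≈ 302 m.

302 m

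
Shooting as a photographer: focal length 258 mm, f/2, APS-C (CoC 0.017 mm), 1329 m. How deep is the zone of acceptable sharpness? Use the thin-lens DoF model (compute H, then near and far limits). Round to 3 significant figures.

Hyperfocal distance H = f²/(N·c) + f = 258²/(2 × 0.017) + 258 = 66564/0.034 + 258 ≈ 1958022.7 mm ≈ 1958 m.
Near limit Dn = s·(H − f)/(H + s − 2f) = 1329000 × (1958022.7 − 258) / (1958022.7 + 1329000 − 2 × 258) = 1329000 × 1957764.7 / 3286506.7 ≈ 791682 mm.
Far limit Df = s·(H − f)/(H − s) = 1329000 × (1958022.7 − 258) / (1958022.7 − 1329000) = 1329000 × 1957764.7 / 629022.7 ≈ 4136368 mm.
Depth of field = Df − Dn = 4136368 − 791682 ≈ 3344686 mm ≈ 3340 m.

3340 m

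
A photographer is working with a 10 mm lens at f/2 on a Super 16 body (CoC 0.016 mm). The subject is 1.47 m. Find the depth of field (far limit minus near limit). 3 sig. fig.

1.76 m

Hyperfocal distance H = f²/(N·c) + f = 10²/(2 × 0.016) + 10 = 100/0.032 + 10 ≈ 3135.0 mm ≈ 3.135 m.
Near limit Dn = s·(H − f)/(H + s − 2f) = 1470 × (3135.0 − 10) / (3135.0 + 1470 − 2 × 10) = 1470 × 3125.0 / 4585.0 ≈ 1001.9 mm.
Far limit Df = s·(H − f)/(H − s) = 1470 × (3135.0 − 10) / (3135.0 − 1470) = 1470 × 3125.0 / 1665.0 ≈ 2759.0 mm.
Depth of field = Df − Dn = 2759.0 − 1001.9 ≈ 1757.1 mm ≈ 1.76 m.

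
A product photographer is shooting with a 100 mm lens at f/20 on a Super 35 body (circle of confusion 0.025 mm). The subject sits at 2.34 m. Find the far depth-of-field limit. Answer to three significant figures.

2.64 m

Hyperfocal distance H = f²/(N·c) + f = 100²/(20 × 0.025) + 100 = 10000/0.5 + 100 ≈ 20100.0 mm ≈ 20.10 m.
Far limit Df = s·(H − f)/(H − s) = 2340 × (20100.0 − 100) / (20100.0 − 2340) = 2340 × 20000.0 / 17760.0 ≈ 2635.1 mm ≈ 2.64 m.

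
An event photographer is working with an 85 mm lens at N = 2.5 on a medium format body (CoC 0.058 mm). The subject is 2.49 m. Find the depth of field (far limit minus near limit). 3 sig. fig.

Hyperfocal distance H = f²/(N·c) + f = 85²/(2.5 × 0.058) + 85 = 7225/0.145 + 85 ≈ 49912.6 mm ≈ 49.91 m.
Near limit Dn = s·(H − f)/(H + s − 2f) = 2490 × (49912.6 − 85) / (49912.6 + 2490 − 2 × 85) = 2490 × 49827.6 / 52232.6 ≈ 2375.35 mm.
Far limit Df = s·(H − f)/(H − s) = 2490 × (49912.6 − 85) / (49912.6 − 2490) = 2490 × 49827.6 / 47422.6 ≈ 2616.28 mm.
Depth of field = Df − Dn = 2616.28 − 2375.35 ≈ 240.93 mm.

241 mm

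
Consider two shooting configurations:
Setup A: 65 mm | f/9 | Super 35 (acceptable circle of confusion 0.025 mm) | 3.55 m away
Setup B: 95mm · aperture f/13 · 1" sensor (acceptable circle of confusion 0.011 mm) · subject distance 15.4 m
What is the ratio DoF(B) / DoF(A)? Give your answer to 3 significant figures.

5.82

Setup A: H = 65²/(9×0.025) + 65 ≈ 18842.8 mm; DoF = Df − Dn = 4359.0 − 2994.3 ≈ 1364.7 mm.
Setup B: H = 95²/(13×0.011) + 95 ≈ 63206.9 mm; DoF = Df − Dn = 20330.2 − 12394.3 ≈ 7935.9 mm.
Ratio = 7935.9 / 1364.7 ≈ 5.82.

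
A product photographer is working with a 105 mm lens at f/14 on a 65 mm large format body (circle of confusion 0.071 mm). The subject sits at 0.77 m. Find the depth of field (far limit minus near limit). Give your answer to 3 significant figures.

92.7 mm

Hyperfocal distance H = f²/(N·c) + f = 105²/(14 × 0.071) + 105 = 11025/0.994 + 105 ≈ 11196.5 mm ≈ 11.20 m.
Near limit Dn = s·(H − f)/(H + s − 2f) = 770 × (11196.5 − 105) / (11196.5 + 770 − 2 × 105) = 770 × 11091.5 / 11756.5 ≈ 726.446 mm.
Far limit Df = s·(H − f)/(H − s) = 770 × (11196.5 − 105) / (11196.5 − 770) = 770 × 11091.5 / 10426.5 ≈ 819.110 mm.
Depth of field = Df − Dn = 819.110 − 726.446 ≈ 92.664 mm.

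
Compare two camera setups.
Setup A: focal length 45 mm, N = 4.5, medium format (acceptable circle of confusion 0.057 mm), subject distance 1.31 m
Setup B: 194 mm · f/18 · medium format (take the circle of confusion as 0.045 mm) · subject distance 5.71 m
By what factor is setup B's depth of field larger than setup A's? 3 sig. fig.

Setup A: H = 45²/(4.5×0.057) + 45 ≈ 7939.7 mm; DoF = Df − Dn = 1559.96 − 1129.08 ≈ 430.88 mm.
Setup B: H = 194²/(18×0.045) + 194 ≈ 46658.2 mm; DoF = Df − Dn = 6479.2 − 5104.1 ≈ 1375.1 mm.
Ratio = 1375.1 / 430.88 ≈ 3.19.

3.19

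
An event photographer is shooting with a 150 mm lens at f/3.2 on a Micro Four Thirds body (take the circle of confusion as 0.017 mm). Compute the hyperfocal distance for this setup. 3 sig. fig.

Hyperfocal distance H = f²/(N·c) + f = 150²/(3.2 × 0.017) + 150 = 22500/0.0544 + 150 ≈ 413752.9 mm ≈ 414 m.

414 m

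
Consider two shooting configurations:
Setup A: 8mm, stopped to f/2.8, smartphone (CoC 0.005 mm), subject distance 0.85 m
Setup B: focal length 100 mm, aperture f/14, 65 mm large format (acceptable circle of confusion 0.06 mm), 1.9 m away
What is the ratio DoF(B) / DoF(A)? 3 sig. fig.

1.81

Setup A: H = 8²/(2.8×0.005) + 8 ≈ 4579.4 mm; DoF = Df − Dn = 1041.91 − 717.79 ≈ 324.12 mm.
Setup B: H = 100²/(14×0.06) + 100 ≈ 12004.8 mm; DoF = Df − Dn = 2238.45 − 1650.45 ≈ 588.00 mm.
Ratio = 588.00 / 324.12 ≈ 1.81.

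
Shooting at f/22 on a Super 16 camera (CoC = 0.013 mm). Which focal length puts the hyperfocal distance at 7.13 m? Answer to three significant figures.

From H = f²/(N·c) + f, with f ≪ H: f ≈ √(H·N·c) = √(7130 × 22 × 0.013) = √2039.2 ≈ 45.16 mm.
Exact: f² + N·c·f − N·c·H = 0 ⇒ f = (−N·c + √((N·c)² + 4·N·c·H))/2 = (−0.286 + √8156.8)/2 ≈ 45.015 mm ≈ 45.0 mm.

45.0 mm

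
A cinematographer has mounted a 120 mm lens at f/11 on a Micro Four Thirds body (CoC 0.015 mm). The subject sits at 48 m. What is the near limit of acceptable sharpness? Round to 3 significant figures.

31.0 m

Hyperfocal distance H = f²/(N·c) + f = 120²/(11 × 0.015) + 120 = 14400/0.165 + 120 ≈ 87392.7 mm ≈ 87.39 m.
Near limit Dn = s·(H − f)/(H + s − 2f) = 48000 × (87392.7 − 120) / (87392.7 + 48000 − 2 × 120) = 48000 × 87272.7 / 135152.7 ≈ 30995 mm ≈ 31.0 m.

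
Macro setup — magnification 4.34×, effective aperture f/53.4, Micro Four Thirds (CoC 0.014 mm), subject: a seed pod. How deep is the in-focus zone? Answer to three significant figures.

0.0794 mm

At magnification m, DoF ≈ 2·N_eff·c/m² = 2 × 53.4 × 0.014 / 4.34² = 1.495 / 18.84 ≈ 0.0794 mm.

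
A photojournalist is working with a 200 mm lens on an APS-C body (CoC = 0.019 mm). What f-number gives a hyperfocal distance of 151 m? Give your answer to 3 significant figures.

Rearrange H = f²/(N·c) + f for N: N = f² / ((H − f)·c).
N = 200² / ((151000 − 200) × 0.019) = 40000 / 2865 ≈ 14.

f/14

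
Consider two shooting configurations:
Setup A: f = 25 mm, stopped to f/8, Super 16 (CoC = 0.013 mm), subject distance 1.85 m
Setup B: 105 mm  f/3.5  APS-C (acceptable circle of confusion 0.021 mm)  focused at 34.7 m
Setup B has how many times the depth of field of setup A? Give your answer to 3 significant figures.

13.7

Setup A: H = 25²/(8×0.013) + 25 ≈ 6034.6 mm; DoF = Df − Dn = 2656.8 − 1419.1 ≈ 1237.7 mm.
Setup B: H = 105²/(3.5×0.021) + 105 ≈ 150105.0 mm; DoF = Df − Dn = 45102 − 28197 ≈ 16905 mm.
Ratio = 16905 / 1237.7 ≈ 13.7.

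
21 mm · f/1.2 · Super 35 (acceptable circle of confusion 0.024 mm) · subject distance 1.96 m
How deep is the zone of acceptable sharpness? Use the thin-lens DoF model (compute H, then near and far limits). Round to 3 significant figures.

Hyperfocal distance H = f²/(N·c) + f = 21²/(1.2 × 0.024) + 21 = 441/0.0288 + 21 ≈ 15333.5 mm ≈ 15.33 m.
Near limit Dn = s·(H − f)/(H + s − 2f) = 1960 × (15333.5 − 21) / (15333.5 + 1960 − 2 × 21) = 1960 × 15312.5 / 17251.5 ≈ 1739.70 mm.
Far limit Df = s·(H − f)/(H − s) = 1960 × (15333.5 − 21) / (15333.5 − 1960) = 1960 × 15312.5 / 13373.5 ≈ 2244.18 mm.
Depth of field = Df − Dn = 2244.18 − 1739.70 ≈ 504.48 mm ≈ 0.504 m.

0.504 m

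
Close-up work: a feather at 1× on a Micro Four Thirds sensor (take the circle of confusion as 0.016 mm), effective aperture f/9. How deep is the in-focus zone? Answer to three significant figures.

0.288 mm

At magnification m, DoF ≈ 2·N_eff·c/m² = 2 × 9 × 0.016 / 1² = 0.288 / 1 ≈ 0.288 mm.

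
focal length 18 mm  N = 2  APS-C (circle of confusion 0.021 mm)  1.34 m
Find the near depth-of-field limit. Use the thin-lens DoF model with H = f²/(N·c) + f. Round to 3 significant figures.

Hyperfocal distance H = f²/(N·c) + f = 18²/(2 × 0.021) + 18 = 324/0.042 + 18 ≈ 7732.3 mm ≈ 7.732 m.
Near limit Dn = s·(H − f)/(H + s − 2f) = 1340 × (7732.3 − 18) / (7732.3 + 1340 − 2 × 18) = 1340 × 7714.3 / 9036.3 ≈ 1144.0 mm ≈ 1.14 m.

1.14 m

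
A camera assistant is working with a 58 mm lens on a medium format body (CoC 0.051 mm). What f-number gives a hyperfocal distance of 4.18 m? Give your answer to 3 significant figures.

Rearrange H = f²/(N·c) + f for N: N = f² / ((H − f)·c).
N = 58² / ((4180 − 58) × 0.051) = 3364 / 210.2 ≈ 16.

f/16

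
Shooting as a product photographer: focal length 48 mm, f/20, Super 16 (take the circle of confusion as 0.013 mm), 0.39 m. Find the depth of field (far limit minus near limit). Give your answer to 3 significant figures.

30.1 mm

Hyperfocal distance H = f²/(N·c) + f = 48²/(20 × 0.013) + 48 = 2304/0.26 + 48 ≈ 8909.5 mm ≈ 8.910 m.
Near limit Dn = s·(H − f)/(H + s − 2f) = 390 × (8909.5 − 48) / (8909.5 + 390 − 2 × 48) = 390 × 8861.5 / 9203.5 ≈ 375.508 mm.
Far limit Df = s·(H − f)/(H − s) = 390 × (8909.5 − 48) / (8909.5 − 390) = 390 × 8861.5 / 8519.5 ≈ 405.656 mm.
Depth of field = Df − Dn = 405.656 − 375.508 ≈ 30.148 mm.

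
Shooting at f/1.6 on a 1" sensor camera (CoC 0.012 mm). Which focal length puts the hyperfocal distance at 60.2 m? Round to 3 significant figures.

34.0 mm

From H = f²/(N·c) + f, with f ≪ H: f ≈ √(H·N·c) = √(60200 × 1.6 × 0.012) = √1155.8 ≈ 34.00 mm.
The +f correction barely moves this — solving exactly, f² + N·c·f − N·c·H = 0 ⇒ f = (−N·c + √((N·c)² + 4·N·c·H))/2 = (−0.0192 + √4623.4)/2 ≈ 33.988 mm, so f ≈ 34.0 mm.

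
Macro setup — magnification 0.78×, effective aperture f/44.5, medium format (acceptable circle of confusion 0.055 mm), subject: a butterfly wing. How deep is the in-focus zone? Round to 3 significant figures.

8.05 mm

At magnification m, DoF ≈ 2·N_eff·c/m² = 2 × 44.5 × 0.055 / 0.78² = 4.895 / 0.6084 ≈ 8.05 mm.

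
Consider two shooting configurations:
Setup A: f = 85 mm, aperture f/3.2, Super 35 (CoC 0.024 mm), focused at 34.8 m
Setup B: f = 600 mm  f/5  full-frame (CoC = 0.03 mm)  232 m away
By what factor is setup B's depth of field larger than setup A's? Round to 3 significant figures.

Setup A: H = 85²/(3.2×0.024) + 85 ≈ 94160.5 mm; DoF = Df − Dn = 55152 − 25420 ≈ 29732 mm.
Setup B: H = 600²/(5×0.03) + 600 ≈ 2400600.0 mm; DoF = Df − Dn = 256756 − 211598 ≈ 45158 mm.
Ratio = 45158 / 29732 ≈ 1.52.

1.52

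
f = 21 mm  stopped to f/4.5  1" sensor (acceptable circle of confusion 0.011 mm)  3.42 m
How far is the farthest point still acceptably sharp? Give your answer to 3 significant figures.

Hyperfocal distance H = f²/(N·c) + f = 21²/(4.5 × 0.011) + 21 = 441/0.0495 + 21 ≈ 8930.1 mm ≈ 8.930 m.
Far limit Df = s·(H − f)/(H − s) = 3420 × (8930.1 − 21) / (8930.1 − 3420) = 3420 × 8909.1 / 5510.1 ≈ 5529.7 mm ≈ 5.53 m.

5.53 m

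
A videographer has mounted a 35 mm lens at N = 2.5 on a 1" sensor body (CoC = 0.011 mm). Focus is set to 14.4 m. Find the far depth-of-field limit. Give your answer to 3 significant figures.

21.3 m

Hyperfocal distance H = f²/(N·c) + f = 35²/(2.5 × 0.011) + 35 = 1225/0.0275 + 35 ≈ 44580.5 mm ≈ 44.58 m.
Far limit Df = s·(H − f)/(H − s) = 14400 × (44580.5 − 35) / (44580.5 − 14400) = 14400 × 44545.5 / 30180.5 ≈ 21254 mm ≈ 21.3 m.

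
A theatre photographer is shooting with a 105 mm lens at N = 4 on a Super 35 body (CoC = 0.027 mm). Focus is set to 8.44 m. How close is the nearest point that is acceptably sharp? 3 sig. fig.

7.80 m

Hyperfocal distance H = f²/(N·c) + f = 105²/(4 × 0.027) + 105 = 11025/0.108 + 105 ≈ 102188.3 mm ≈ 102.2 m.
Near limit Dn = s·(H − f)/(H + s − 2f) = 8440 × (102188.3 − 105) / (102188.3 + 8440 − 2 × 105) = 8440 × 102083.3 / 110418.3 ≈ 7802.9 mm ≈ 7.80 m.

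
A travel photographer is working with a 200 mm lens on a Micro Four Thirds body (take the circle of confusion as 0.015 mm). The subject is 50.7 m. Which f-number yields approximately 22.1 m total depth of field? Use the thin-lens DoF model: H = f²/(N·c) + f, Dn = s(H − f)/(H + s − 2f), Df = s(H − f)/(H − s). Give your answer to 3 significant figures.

f/11

Write h = H − f = f²/(N·c). The thin-lens limits are Dn = s·h/(h + (s−f)) and Df = s·h/(h − (s−f)), so DoF = Df − Dn = 2·s·(s−f)·h / (h² − (s−f)²).
That is a quadratic in h: DoF·h² − 2·s·(s−f)·h − DoF·(s−f)² = 0 ⇒ h = (s−f)·(s + √(s² + DoF²)) / DoF = 50500 × (50700 + √(50700² + 22100²)) / 22100 = 50500 × (50700 + 55307.3) / 22100 ≈ 242234 mm.
Then N = f²/(c·h) = 200² / (0.015 × 242234) = 40000 / 3633.5 ≈ 11.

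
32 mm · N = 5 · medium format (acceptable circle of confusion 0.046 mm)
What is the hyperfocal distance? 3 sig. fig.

Hyperfocal distance H = f²/(N·c) + f = 32²/(5 × 0.046) + 32 = 1024/0.23 + 32 ≈ 4484.2 mm ≈ 4.48 m.

4.48 m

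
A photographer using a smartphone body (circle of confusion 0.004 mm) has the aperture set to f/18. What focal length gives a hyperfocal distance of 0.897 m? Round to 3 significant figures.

8.00 mm

From H = f²/(N·c) + f, with f ≪ H: f ≈ √(H·N·c) = √(897 × 18 × 0.004) = √64.584 ≈ 8.036 mm.
Exact: f² + N·c·f − N·c·H = 0 ⇒ f = (−N·c + √((N·c)² + 4·N·c·H))/2 = (−0.072 + √258.34)/2 ≈ 8.0005 mm ≈ 8.00 mm.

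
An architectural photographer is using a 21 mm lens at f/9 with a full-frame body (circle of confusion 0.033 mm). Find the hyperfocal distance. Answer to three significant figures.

1.51 m

Hyperfocal distance H = f²/(N·c) + f = 21²/(9 × 0.033) + 21 = 441/0.297 + 21 ≈ 1505.8 mm ≈ 1.51 m.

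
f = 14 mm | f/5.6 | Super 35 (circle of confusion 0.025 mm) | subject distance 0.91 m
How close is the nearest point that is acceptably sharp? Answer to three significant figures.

0.555 m

Hyperfocal distance H = f²/(N·c) + f = 14²/(5.6 × 0.025) + 14 = 196/0.14 + 14 ≈ 1414.0 mm ≈ 1.414 m.
Near limit Dn = s·(H − f)/(H + s − 2f) = 910 × (1414.0 − 14) / (1414.0 + 910 − 2 × 14) = 910 × 1400.0 / 2296.0 ≈ 554.88 mm ≈ 0.555 m.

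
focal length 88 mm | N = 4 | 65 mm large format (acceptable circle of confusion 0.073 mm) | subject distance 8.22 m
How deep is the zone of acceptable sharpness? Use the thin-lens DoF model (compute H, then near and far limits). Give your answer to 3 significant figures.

Hyperfocal distance H = f²/(N·c) + f = 88²/(4 × 0.073) + 88 = 7744/0.292 + 88 ≈ 26608.5 mm ≈ 26.61 m.
Near limit Dn = s·(H − f)/(H + s − 2f) = 8220 × (26608.5 − 88) / (26608.5 + 8220 − 2 × 88) = 8220 × 26520.5 / 34652.5 ≈ 6291.0 mm.
Far limit Df = s·(H − f)/(H − s) = 8220 × (26608.5 − 88) / (26608.5 − 8220) = 8220 × 26520.5 / 18388.5 ≈ 11855.1 mm.
Depth of field = Df − Dn = 11855.1 − 6291.0 ≈ 5564.1 mm ≈ 5.56 m.

5.56 m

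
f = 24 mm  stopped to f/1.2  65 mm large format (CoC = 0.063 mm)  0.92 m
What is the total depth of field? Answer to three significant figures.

Hyperfocal distance H = f²/(N·c) + f = 24²/(1.2 × 0.063) + 24 = 576/0.0756 + 24 ≈ 7643.0 mm ≈ 7.643 m.
Near limit Dn = s·(H − f)/(H + s − 2f) = 920 × (7643.0 − 24) / (7643.0 + 920 − 2 × 24) = 920 × 7619.0 / 8515.0 ≈ 823.19 mm.
Far limit Df = s·(H − f)/(H − s) = 920 × (7643.0 − 24) / (7643.0 − 920) = 920 × 7619.0 / 6723.0 ≈ 1042.61 mm.
Depth of field = Df − Dn = 1042.61 − 823.19 ≈ 219.42 mm.

219 mm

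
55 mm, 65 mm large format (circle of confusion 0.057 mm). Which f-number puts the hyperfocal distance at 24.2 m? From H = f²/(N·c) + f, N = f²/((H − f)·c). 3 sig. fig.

Rearrange H = f²/(N·c) + f for N: N = f² / ((H − f)·c).
N = 55² / ((24200 − 55) × 0.057) = 3025 / 1376 ≈ 2.20.

f/2.20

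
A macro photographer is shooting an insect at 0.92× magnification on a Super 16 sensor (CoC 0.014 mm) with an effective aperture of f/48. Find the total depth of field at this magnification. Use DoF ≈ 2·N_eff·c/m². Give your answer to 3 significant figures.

At magnification m, DoF ≈ 2·N_eff·c/m² = 2 × 48 × 0.014 / 0.92² = 1.344 / 0.8464 ≈ 1.59 mm.

1.59 mm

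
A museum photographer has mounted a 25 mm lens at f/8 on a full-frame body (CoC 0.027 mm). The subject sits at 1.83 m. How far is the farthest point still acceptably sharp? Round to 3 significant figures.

4.86 m

Hyperfocal distance H = f²/(N·c) + f = 25²/(8 × 0.027) + 25 = 625/0.216 + 25 ≈ 2918.5 mm ≈ 2.919 m.
Far limit Df = s·(H − f)/(H − s) = 1830 × (2918.5 − 25) / (2918.5 − 1830) = 1830 × 2893.5 / 1088.5 ≈ 4864.5 mm ≈ 4.86 m.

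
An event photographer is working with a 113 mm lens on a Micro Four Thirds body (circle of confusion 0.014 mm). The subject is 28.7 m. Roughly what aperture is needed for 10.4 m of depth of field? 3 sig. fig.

f/5.60

Write h = H − f = f²/(N·c). The thin-lens limits are Dn = s·h/(h + (s−f)) and Df = s·h/(h − (s−f)), so DoF = Df − Dn = 2·s·(s−f)·h / (h² − (s−f)²).
That is a quadratic in h: DoF·h² − 2·s·(s−f)·h − DoF·(s−f)² = 0 ⇒ h = (s−f)·(s + √(s² + DoF²)) / DoF = 28587 × (28700 + √(28700² + 10400²)) / 10400 = 28587 × (28700 + 30526.2) / 10400 ≈ 162798 mm.
Then N = f²/(c·h) = 113² / (0.014 × 162798) = 12769 / 2279.2 ≈ 5.60.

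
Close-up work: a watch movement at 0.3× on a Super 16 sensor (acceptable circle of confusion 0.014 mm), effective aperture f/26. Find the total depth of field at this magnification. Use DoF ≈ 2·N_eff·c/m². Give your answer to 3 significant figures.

8.09 mm

At magnification m, DoF ≈ 2·N_eff·c/m² = 2 × 26 × 0.014 / 0.3² = 0.728 / 0.09 ≈ 8.09 mm.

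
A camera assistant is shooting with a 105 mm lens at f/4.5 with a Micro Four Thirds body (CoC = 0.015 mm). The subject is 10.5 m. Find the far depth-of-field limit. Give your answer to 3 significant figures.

Hyperfocal distance H = f²/(N·c) + f = 105²/(4.5 × 0.015) + 105 = 11025/0.0675 + 105 ≈ 163438.3 mm ≈ 163.4 m.
Far limit Df = s·(H − f)/(H − s) = 10500 × (163438.3 − 105) / (163438.3 − 10500) = 10500 × 163333.3 / 152938.3 ≈ 11214 mm ≈ 11.2 m.

11.2 m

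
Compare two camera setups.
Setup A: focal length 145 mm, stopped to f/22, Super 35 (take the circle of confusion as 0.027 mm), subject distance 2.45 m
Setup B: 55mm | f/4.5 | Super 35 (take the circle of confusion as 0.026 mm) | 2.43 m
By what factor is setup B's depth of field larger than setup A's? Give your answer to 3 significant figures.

Setup A: H = 145²/(22×0.027) + 145 ≈ 35540.6 mm; DoF = Df − Dn = 2620.66 − 2300.21 ≈ 320.45 mm.
Setup B: H = 55²/(4.5×0.026) + 55 ≈ 25909.7 mm; DoF = Df − Dn = 2675.80 − 2225.56 ≈ 450.24 mm.
Ratio = 450.24 / 320.45 ≈ 1.41.

1.41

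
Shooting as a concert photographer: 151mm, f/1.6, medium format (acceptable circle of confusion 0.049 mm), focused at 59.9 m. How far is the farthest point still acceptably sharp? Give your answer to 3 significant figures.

Hyperfocal distance H = f²/(N·c) + f = 151²/(1.6 × 0.049) + 151 = 22801/0.0784 + 151 ≈ 290980.1 mm ≈ 291.0 m.
Far limit Df = s·(H − f)/(H − s) = 59900 × (290980.1 − 151) / (290980.1 − 59900) = 59900 × 290829.1 / 231080.1 ≈ 75388 mm ≈ 75.4 m.

75.4 m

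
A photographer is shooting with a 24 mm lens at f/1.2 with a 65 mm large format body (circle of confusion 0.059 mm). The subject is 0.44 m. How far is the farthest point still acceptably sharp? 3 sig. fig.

Hyperfocal distance H = f²/(N·c) + f = 24²/(1.2 × 0.059) + 24 = 576/0.0708 + 24 ≈ 8159.6 mm ≈ 8.160 m.
Far limit Df = s·(H − f)/(H − s) = 440 × (8159.6 − 24) / (8159.6 − 440) = 440 × 8135.6 / 7719.6 ≈ 463.71 mm.

464 mm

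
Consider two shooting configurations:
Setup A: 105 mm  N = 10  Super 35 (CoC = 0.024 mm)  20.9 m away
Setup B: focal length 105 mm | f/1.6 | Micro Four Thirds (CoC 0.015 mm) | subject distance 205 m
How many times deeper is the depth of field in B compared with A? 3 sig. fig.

Setup A: H = 105²/(10×0.024) + 105 ≈ 46042.5 mm; DoF = Df − Dn = 38186 − 14387 ≈ 23799 mm.
Setup B: H = 105²/(1.6×0.015) + 105 ≈ 459480.0 mm; DoF = Df − Dn = 370056 − 141767 ≈ 228289 mm.
Ratio = 228289 / 23799 ≈ 9.59.

9.59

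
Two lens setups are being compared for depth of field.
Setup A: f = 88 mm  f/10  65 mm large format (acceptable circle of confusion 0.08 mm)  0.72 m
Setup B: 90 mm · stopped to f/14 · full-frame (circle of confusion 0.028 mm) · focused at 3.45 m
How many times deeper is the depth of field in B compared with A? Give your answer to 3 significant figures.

Setup A: H = 88²/(10×0.08) + 88 ≈ 9768.0 mm; DoF = Df − Dn = 770.292 − 675.873 ≈ 94.419 mm.
Setup B: H = 90²/(14×0.028) + 90 ≈ 20753.3 mm; DoF = Df − Dn = 4119.9 − 2967.5 ≈ 1152.4 mm.
Ratio = 1152.4 / 94.419 ≈ 12.2.

12.2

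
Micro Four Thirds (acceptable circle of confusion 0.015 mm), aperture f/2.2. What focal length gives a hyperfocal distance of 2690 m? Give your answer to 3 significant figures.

From H = f²/(N·c) + f, with f ≪ H: f ≈ √(H·N·c) = √(2690000 × 2.2 × 0.015) = √88770 ≈ 297.9 mm.
The +f correction barely moves this — solving exactly, f² + N·c·f − N·c·H = 0 ⇒ f = (−N·c + √((N·c)² + 4·N·c·H))/2 = (−0.033 + √355080)/2 ≈ 297.93 mm, so f ≈ 298 mm.

298 mm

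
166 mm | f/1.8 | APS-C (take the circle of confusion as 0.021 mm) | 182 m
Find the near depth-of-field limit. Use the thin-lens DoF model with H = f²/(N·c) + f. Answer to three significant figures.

Hyperfocal distance H = f²/(N·c) + f = 166²/(1.8 × 0.021) + 166 = 27556/0.0378 + 166 ≈ 729160.7 mm ≈ 729.2 m.
Near limit Dn = s·(H − f)/(H + s − 2f) = 182000 × (729160.7 − 166) / (729160.7 + 182000 − 2 × 166) = 182000 × 728994.7 / 910828.7 ≈ 145666 mm ≈ 146 m.

146 m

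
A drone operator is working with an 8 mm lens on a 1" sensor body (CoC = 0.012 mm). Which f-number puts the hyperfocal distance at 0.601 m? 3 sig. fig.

Rearrange H = f²/(N·c) + f for N: N = f² / ((H − f)·c).
N = 8² / ((601 − 8) × 0.012) = 64 / 7.116 ≈ 8.99.

f/8.99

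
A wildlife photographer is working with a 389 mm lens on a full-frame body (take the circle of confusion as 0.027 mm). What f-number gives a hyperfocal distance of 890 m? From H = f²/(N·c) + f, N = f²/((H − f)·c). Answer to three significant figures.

Rearrange H = f²/(N·c) + f for N: N = f² / ((H − f)·c).
N = 389² / ((890000 − 389) × 0.027) = 151321 / 24019 ≈ 6.30.

f/6.30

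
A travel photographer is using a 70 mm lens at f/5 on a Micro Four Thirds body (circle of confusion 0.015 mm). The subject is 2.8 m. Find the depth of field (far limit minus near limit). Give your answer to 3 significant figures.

Hyperfocal distance H = f²/(N·c) + f = 70²/(5 × 0.015) + 70 = 4900/0.075 + 70 ≈ 65403.3 mm ≈ 65.40 m.
Near limit Dn = s·(H − f)/(H + s − 2f) = 2800 × (65403.3 − 70) / (65403.3 + 2800 − 2 × 70) = 2800 × 65333.3 / 68063.3 ≈ 2687.69 mm.
Far limit Df = s·(H − f)/(H − s) = 2800 × (65403.3 − 70) / (65403.3 − 2800) = 2800 × 65333.3 / 62603.3 ≈ 2922.10 mm.
Depth of field = Df − Dn = 2922.10 − 2687.69 ≈ 234.41 mm.

234 mm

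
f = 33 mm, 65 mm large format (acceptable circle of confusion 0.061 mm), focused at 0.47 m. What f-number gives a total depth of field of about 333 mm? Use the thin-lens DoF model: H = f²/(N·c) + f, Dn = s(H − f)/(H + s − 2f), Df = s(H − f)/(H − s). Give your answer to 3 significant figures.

f/13

Write h = H − f = f²/(N·c). The thin-lens limits are Dn = s·h/(h + (s−f)) and Df = s·h/(h − (s−f)), so DoF = Df − Dn = 2·s·(s−f)·h / (h² − (s−f)²).
That is a quadratic in h: DoF·h² − 2·s·(s−f)·h − DoF·(s−f)² = 0 ⇒ h = (s−f)·(s + √(s² + DoF²)) / DoF = 437 × (470 + √(470² + 333²)) / 333 = 437 × (470 + 576.011) / 333 ≈ 1372.7 mm.
Then N = f²/(c·h) = 33² / (0.061 × 1372.7) = 1089 / 83.734 ≈ 13.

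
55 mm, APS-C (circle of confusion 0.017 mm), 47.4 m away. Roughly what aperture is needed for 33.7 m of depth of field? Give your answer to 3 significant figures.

Write h = H − f = f²/(N·c). The thin-lens limits are Dn = s·h/(h + (s−f)) and Df = s·h/(h − (s−f)), so DoF = Df − Dn = 2·s·(s−f)·h / (h² − (s−f)²).
That is a quadratic in h: DoF·h² − 2·s·(s−f)·h − DoF·(s−f)² = 0 ⇒ h = (s−f)·(s + √(s² + DoF²)) / DoF = 47345 × (47400 + √(47400² + 33700²)) / 33700 = 47345 × (47400 + 58158.8) / 33700 ≈ 148299 mm.
Then N = f²/(c·h) = 55² / (0.017 × 148299) = 3025 / 2521.1 ≈ 1.20.

f/1.20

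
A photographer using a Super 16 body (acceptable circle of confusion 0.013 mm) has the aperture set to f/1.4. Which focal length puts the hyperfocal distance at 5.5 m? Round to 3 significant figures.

10.0 mm

From H = f²/(N·c) + f, with f ≪ H: f ≈ √(H·N·c) = √(5500 × 1.4 × 0.013) = √100.10 ≈ 10.00 mm.
The +f correction barely moves this — solving exactly, f² + N·c·f − N·c·H = 0 ⇒ f = (−N·c + √((N·c)² + 4·N·c·H))/2 = (−0.0182 + √400.40)/2 ≈ 9.9959 mm, so f ≈ 10.0 mm.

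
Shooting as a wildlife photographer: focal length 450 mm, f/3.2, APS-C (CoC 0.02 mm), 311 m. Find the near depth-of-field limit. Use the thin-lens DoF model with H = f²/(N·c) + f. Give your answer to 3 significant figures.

Hyperfocal distance H = f²/(N·c) + f = 450²/(3.2 × 0.02) + 450 = 202500/0.064 + 450 ≈ 3164512.5 mm ≈ 3165 m.
Near limit Dn = s·(H − f)/(H + s − 2f) = 311000 × (3164512.5 − 450) / (3164512.5 + 311000 − 2 × 450) = 311000 × 3164062.5 / 3474612.5 ≈ 283204 mm ≈ 283 m.

283 m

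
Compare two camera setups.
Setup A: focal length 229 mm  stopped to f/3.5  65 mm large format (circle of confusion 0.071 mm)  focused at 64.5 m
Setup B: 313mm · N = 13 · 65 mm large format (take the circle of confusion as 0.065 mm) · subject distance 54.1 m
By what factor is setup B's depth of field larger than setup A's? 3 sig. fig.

Setup A: H = 229²/(3.5×0.071) + 229 ≈ 211259.2 mm; DoF = Df − Dn = 92747 − 49442 ≈ 43305 mm.
Setup B: H = 313²/(13×0.065) + 313 ≈ 116252.6 mm; DoF = Df − Dn = 100918 − 36956 ≈ 63962 mm.
Ratio = 63962 / 43305 ≈ 1.48.

1.48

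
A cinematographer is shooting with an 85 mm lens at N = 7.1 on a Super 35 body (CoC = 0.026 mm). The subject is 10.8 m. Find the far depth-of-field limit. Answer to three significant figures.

Hyperfocal distance H = f²/(N·c) + f = 85²/(7.1 × 0.026) + 85 = 7225/0.1846 + 85 ≈ 39223.7 mm ≈ 39.22 m.
Far limit Df = s·(H − f)/(H − s) = 10800 × (39223.7 − 85) / (39223.7 − 10800) = 10800 × 39138.7 / 28423.7 ≈ 14871 mm ≈ 14.9 m.

14.9 m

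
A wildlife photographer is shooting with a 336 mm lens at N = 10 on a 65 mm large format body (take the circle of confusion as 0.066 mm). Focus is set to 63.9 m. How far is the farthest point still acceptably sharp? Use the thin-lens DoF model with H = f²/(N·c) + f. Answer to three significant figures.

102 m

Hyperfocal distance H = f²/(N·c) + f = 336²/(10 × 0.066) + 336 = 112896/0.66 + 336 ≈ 171390.5 mm ≈ 171.4 m.
Far limit Df = s·(H − f)/(H − s) = 63900 × (171390.5 − 336) / (171390.5 − 63900) = 63900 × 171054.5 / 107490.5 ≈ 101687 mm ≈ 102 m.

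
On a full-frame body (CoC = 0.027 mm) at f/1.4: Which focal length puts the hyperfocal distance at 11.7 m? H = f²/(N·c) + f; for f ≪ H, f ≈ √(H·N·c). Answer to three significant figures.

21.0 mm

From H = f²/(N·c) + f, with f ≪ H: f ≈ √(H·N·c) = √(11700 × 1.4 × 0.027) = √442.26 ≈ 21.03 mm.
The +f correction barely moves this — solving exactly, f² + N·c·f − N·c·H = 0 ⇒ f = (−N·c + √((N·c)² + 4·N·c·H))/2 = (−0.0378 + √1769.0)/2 ≈ 21.011 mm, so f ≈ 21.0 mm.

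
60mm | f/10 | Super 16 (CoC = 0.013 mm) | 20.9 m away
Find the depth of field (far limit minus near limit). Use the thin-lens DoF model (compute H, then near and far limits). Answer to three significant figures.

Hyperfocal distance H = f²/(N·c) + f = 60²/(10 × 0.013) + 60 = 3600/0.13 + 60 ≈ 27752.3 mm ≈ 27.75 m.
Near limit Dn = s·(H − f)/(H + s − 2f) = 20900 × (27752.3 − 60) / (27752.3 + 20900 − 2 × 60) = 20900 × 27692.3 / 48532.3 ≈ 11925 mm.
Far limit Df = s·(H − f)/(H − s) = 20900 × (27752.3 − 60) / (27752.3 − 20900) = 20900 × 27692.3 / 6852.3 ≈ 84463 mm.
Depth of field = Df − Dn = 84463 − 11925 ≈ 72538 mm ≈ 72.5 m.

72.5 m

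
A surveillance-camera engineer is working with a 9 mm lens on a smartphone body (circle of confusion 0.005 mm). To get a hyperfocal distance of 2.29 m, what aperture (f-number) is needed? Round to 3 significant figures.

f/7.10

Rearrange H = f²/(N·c) + f for N: N = f² / ((H − f)·c).
N = 9² / ((2290 − 9) × 0.005) = 81 / 11.40 ≈ 7.10.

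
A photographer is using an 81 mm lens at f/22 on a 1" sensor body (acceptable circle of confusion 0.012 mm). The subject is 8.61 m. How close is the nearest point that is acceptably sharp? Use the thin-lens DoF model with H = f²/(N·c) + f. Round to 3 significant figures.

Hyperfocal distance H = f²/(N·c) + f = 81²/(22 × 0.012) + 81 = 6561/0.264 + 81 ≈ 24933.3 mm ≈ 24.93 m.
Near limit Dn = s·(H − f)/(H + s − 2f) = 8610 × (24933.3 − 81) / (24933.3 + 8610 − 2 × 81) = 8610 × 24852.3 / 33381.3 ≈ 6410.1 mm ≈ 6.41 m.

6.41 m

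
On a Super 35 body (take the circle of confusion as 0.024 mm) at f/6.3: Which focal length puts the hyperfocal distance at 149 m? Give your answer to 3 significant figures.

150 mm

From H = f²/(N·c) + f, with f ≪ H: f ≈ √(H·N·c) = √(149000 × 6.3 × 0.024) = √22529 ≈ 150.1 mm.
The +f correction barely moves this — solving exactly, f² + N·c·f − N·c·H = 0 ⇒ f = (−N·c + √((N·c)² + 4·N·c·H))/2 = (−0.1512 + √90115)/2 ≈ 150.02 mm, so f ≈ 150 mm.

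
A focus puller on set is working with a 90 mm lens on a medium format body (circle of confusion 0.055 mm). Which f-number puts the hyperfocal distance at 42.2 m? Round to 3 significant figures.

Rearrange H = f²/(N·c) + f for N: N = f² / ((H − f)·c).
N = 90² / ((42200 − 90) × 0.055) = 8100 / 2316 ≈ 3.50.

f/3.50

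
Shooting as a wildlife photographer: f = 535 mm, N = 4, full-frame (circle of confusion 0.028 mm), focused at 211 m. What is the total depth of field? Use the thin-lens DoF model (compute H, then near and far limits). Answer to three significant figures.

Hyperfocal distance H = f²/(N·c) + f = 535²/(4 × 0.028) + 535 = 286225/0.112 + 535 ≈ 2556115.4 mm ≈ 2556 m.
Near limit Dn = s·(H − f)/(H + s − 2f) = 211000 × (2556115.4 − 535) / (2556115.4 + 211000 − 2 × 535) = 211000 × 2555580.4 / 2766045.4 ≈ 194945 mm.
Far limit Df = s·(H − f)/(H − s) = 211000 × (2556115.4 − 535) / (2556115.4 − 211000) = 211000 × 2555580.4 / 2345115.4 ≈ 229936 mm.
Depth of field = Df − Dn = 229936 − 194945 ≈ 34991 mm ≈ 35.0 m.

35.0 m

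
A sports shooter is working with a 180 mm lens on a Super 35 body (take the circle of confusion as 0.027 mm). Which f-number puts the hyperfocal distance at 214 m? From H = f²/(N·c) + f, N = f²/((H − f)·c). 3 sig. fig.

f/5.61

Rearrange H = f²/(N·c) + f for N: N = f² / ((H − f)·c).
N = 180² / ((214000 − 180) × 0.027) = 32400 / 5773 ≈ 5.61.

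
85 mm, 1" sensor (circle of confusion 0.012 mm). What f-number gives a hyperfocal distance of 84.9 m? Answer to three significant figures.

f/7.10

Rearrange H = f²/(N·c) + f for N: N = f² / ((H − f)·c).
N = 85² / ((84900 − 85) × 0.012) = 7225 / 1018 ≈ 7.10.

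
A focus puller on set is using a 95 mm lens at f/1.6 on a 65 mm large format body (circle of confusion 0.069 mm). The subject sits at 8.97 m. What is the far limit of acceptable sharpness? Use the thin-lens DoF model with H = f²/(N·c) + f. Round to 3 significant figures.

10.1 m

Hyperfocal distance H = f²/(N·c) + f = 95²/(1.6 × 0.069) + 95 = 9025/0.1104 + 95 ≈ 81843.2 mm ≈ 81.84 m.
Far limit Df = s·(H − f)/(H − s) = 8970 × (81843.2 − 95) / (81843.2 − 8970) = 8970 × 81748.2 / 72873.2 ≈ 10062 mm ≈ 10.1 m.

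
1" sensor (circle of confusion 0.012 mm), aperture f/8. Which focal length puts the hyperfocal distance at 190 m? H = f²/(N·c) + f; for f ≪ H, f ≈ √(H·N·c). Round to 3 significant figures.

135 mm

From H = f²/(N·c) + f, with f ≪ H: f ≈ √(H·N·c) = √(190000 × 8 × 0.012) = √18240 ≈ 135.1 mm.
The +f correction barely moves this — solving exactly, f² + N·c·f − N·c·H = 0 ⇒ f = (−N·c + √((N·c)² + 4·N·c·H))/2 = (−0.096 + √72960)/2 ≈ 135.01 mm, so f ≈ 135 mm.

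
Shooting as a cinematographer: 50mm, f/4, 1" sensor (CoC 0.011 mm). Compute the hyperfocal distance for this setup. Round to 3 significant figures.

56.9 m

Hyperfocal distance H = f²/(N·c) + f = 50²/(4 × 0.011) + 50 = 2500/0.044 + 50 ≈ 56868.2 mm ≈ 56.9 m.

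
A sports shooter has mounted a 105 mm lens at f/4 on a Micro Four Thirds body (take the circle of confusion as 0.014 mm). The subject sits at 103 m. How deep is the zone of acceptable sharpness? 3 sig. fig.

Hyperfocal distance H = f²/(N·c) + f = 105²/(4 × 0.014) + 105 = 11025/0.056 + 105 ≈ 196980.0 mm ≈ 197.0 m.
Near limit Dn = s·(H − f)/(H + s − 2f) = 103000 × (196980.0 − 105) / (196980.0 + 103000 − 2 × 105) = 103000 × 196875.0 / 299770.0 ≈ 67646 mm.
Far limit Df = s·(H − f)/(H − s) = 103000 × (196980.0 − 105) / (196980.0 − 103000) = 103000 × 196875.0 / 93980.0 ≈ 215771 mm.
Depth of field = Df − Dn = 215771 − 67646 ≈ 148125 mm ≈ 148 m.

148 m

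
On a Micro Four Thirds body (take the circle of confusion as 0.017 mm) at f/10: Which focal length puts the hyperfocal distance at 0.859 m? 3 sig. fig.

From H = f²/(N·c) + f, with f ≪ H: f ≈ √(H·N·c) = √(859 × 10 × 0.017) = √146.03 ≈ 12.08 mm.
Exact: f² + N·c·f − N·c·H = 0 ⇒ f = (−N·c + √((N·c)² + 4·N·c·H))/2 = (−0.17 + √584.15)/2 ≈ 12.000 mm ≈ 12.0 mm.

12.0 mm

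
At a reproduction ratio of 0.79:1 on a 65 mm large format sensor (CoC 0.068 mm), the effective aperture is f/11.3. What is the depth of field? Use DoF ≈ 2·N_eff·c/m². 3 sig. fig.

At magnification m, DoF ≈ 2·N_eff·c/m² = 2 × 11.3 × 0.068 / 0.79² = 1.537 / 0.6241 ≈ 2.46 mm.

2.46 mm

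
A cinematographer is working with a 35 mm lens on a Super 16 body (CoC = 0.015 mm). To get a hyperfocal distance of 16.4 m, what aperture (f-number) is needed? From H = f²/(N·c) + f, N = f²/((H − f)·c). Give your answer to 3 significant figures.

f/4.99

Rearrange H = f²/(N·c) + f for N: N = f² / ((H − f)·c).
N = 35² / ((16400 − 35) × 0.015) = 1225 / 245.5 ≈ 4.99.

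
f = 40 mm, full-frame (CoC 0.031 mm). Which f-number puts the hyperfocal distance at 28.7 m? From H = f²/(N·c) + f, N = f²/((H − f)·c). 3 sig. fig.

Rearrange H = f²/(N·c) + f for N: N = f² / ((H − f)·c).
N = 40² / ((28700 − 40) × 0.031) = 1600 / 888.5 ≈ 1.80.

f/1.80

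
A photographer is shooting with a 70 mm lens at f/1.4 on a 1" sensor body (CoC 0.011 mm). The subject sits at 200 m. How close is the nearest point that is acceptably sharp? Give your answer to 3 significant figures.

Hyperfocal distance H = f²/(N·c) + f = 70²/(1.4 × 0.011) + 70 = 4900/0.0154 + 70 ≈ 318251.8 mm ≈ 318.3 m.
Near limit Dn = s·(H − f)/(H + s − 2f) = 200000 × (318251.8 − 70) / (318251.8 + 200000 − 2 × 70) = 200000 × 318181.8 / 518111.8 ≈ 122824 mm ≈ 123 m.

123 m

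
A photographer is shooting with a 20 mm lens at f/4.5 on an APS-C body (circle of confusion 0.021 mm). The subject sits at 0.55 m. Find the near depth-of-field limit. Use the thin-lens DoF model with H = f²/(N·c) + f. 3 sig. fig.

489 mm

Hyperfocal distance H = f²/(N·c) + f = 20²/(4.5 × 0.021) + 20 = 400/0.0945 + 20 ≈ 4252.8 mm ≈ 4.253 m.
Near limit Dn = s·(H − f)/(H + s − 2f) = 550 × (4252.8 − 20) / (4252.8 + 550 − 2 × 20) = 550 × 4232.8 / 4762.8 ≈ 488.80 mm.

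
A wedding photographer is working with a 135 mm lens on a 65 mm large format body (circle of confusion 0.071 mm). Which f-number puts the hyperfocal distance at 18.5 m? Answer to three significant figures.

Rearrange H = f²/(N·c) + f for N: N = f² / ((H − f)·c).
N = 135² / ((18500 − 135) × 0.071) = 18225 / 1304 ≈ 14.

f/14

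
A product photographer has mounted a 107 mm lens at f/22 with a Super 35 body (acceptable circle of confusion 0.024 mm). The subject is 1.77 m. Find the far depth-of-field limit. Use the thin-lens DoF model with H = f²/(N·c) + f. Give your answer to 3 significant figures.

Hyperfocal distance H = f²/(N·c) + f = 107²/(22 × 0.024) + 107 = 11449/0.528 + 107 ≈ 21790.7 mm ≈ 21.79 m.
Far limit Df = s·(H − f)/(H − s) = 1770 × (21790.7 − 107) / (21790.7 − 1770) = 1770 × 21683.7 / 20020.7 ≈ 1917.0 mm ≈ 1.92 m.

1.92 m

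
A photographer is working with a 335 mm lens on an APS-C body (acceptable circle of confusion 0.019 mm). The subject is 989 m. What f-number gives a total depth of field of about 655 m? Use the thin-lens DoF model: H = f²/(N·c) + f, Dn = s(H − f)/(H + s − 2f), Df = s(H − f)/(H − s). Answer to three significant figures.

f/1.80

Write h = H − f = f²/(N·c). The thin-lens limits are Dn = s·h/(h + (s−f)) and Df = s·h/(h − (s−f)), so DoF = Df − Dn = 2·s·(s−f)·h / (h² − (s−f)²).
That is a quadratic in h: DoF·h² − 2·s·(s−f)·h − DoF·(s−f)² = 0 ⇒ h = (s−f)·(s + √(s² + DoF²)) / DoF = 988665 × (989000 + √(989000² + 655000²)) / 655000 = 988665 × (989000 + 1186232) / 655000 ≈ 3283322 mm.
Then N = f²/(c·h) = 335² / (0.019 × 3283322) = 112225 / 62383 ≈ 1.80.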